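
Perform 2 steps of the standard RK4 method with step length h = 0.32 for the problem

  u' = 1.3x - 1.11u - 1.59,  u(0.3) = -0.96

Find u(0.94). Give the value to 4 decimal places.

-0.8085

RK4: k1 = f(x_n, u_n); k2 = f(x_n + h/2, u_n + (h/2)·k1); k3 = f(x_n + h/2, u_n + (h/2)·k2); k4 = f(x_n + h, u_n + h·k3); u_{n+1} = u_n + (h/6)·(k1 + 2k2 + 2k3 + k4).
x=0.300000, u=-0.960000:
  k1 = f(0.300000, -0.960000) = -0.134400
  k2 = f(0.460000, -0.981504) = 0.097469
  k3 = f(0.460000, -0.944405) = 0.056289
  k4 = f(0.620000, -0.941987) = 0.261606
  u ← -0.960000 + (0.32/6)·(k1 + 2k2 + 2k3 + k4) = -0.936815
x=0.620000, u=-0.936815:
  k1 = f(0.620000, -0.936815) = 0.255864
  k2 = f(0.780000, -0.895876) = 0.418423
  k3 = f(0.780000, -0.869867) = 0.389552
  k4 = f(0.940000, -0.812158) = 0.533495
  u ← -0.936815 + (0.32/6)·(k1 + 2k2 + 2k3 + k4) = -0.808532
u(0.94) ≈ -0.8085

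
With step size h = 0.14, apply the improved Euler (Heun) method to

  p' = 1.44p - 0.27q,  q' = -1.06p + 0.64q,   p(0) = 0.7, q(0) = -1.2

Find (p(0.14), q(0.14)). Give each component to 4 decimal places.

Heun on (p,q): k1 = f(x_n, state_n); k2 = f(x_n + h, state_n + h·k1); state_{n+1} = state_n + (h/2)·(k1 + k2).
0.000000: (0.700000, -1.200000)
  k1 = (1.332000, -1.510000)
  predictor → (0.886480, -1.411400)
  k2 = (1.657609, -1.842965)
  → (0.909273, -1.434708)
(p(0.14), q(0.14)) ≈ (0.9093, -1.4347)

0.9093, -1.4347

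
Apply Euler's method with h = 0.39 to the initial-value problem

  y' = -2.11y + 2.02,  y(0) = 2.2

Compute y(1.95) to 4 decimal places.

0.9576

Euler: y_{n+1} = y_n + h·f(t_n, y_n).
t=0.000000, y=2.200000: f=-2.622000 → y ← 2.200000 + 0.39·(-2.622000) = 1.177420
t=0.390000, y=1.177420: f=-0.464356 → y ← 1.177420 + 0.39·(-0.464356) = 0.996321
t=0.780000, y=0.996321: f=-0.082237 → y ← 0.996321 + 0.39·(-0.082237) = 0.964248
t=1.170000, y=0.964248: f=-0.014564 → y ← 0.964248 + 0.39·(-0.014564) = 0.958568
t=1.560000, y=0.958568: f=-0.002579 → y ← 0.958568 + 0.39·(-0.002579) = 0.957562
y(1.95) ≈ 0.9576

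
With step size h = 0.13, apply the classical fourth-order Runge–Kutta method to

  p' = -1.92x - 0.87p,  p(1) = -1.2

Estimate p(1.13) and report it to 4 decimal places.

-1.3233

RK4: k1 = f(x_n, p_n); k2 = f(x_n + h/2, p_n + (h/2)·k1); k3 = f(x_n + h/2, p_n + (h/2)·k2); k4 = f(x_n + h, p_n + h·k3); p_{n+1} = p_n + (h/6)·(k1 + 2k2 + 2k3 + k4).
x=1.000000, p=-1.200000:
  k1 = f(1.000000, -1.200000) = -0.876000
  k2 = f(1.065000, -1.256940) = -0.951262
  k3 = f(1.065000, -1.261832) = -0.947006
  k4 = f(1.130000, -1.323111) = -1.018494
  p ← -1.200000 + (0.13/6)·(k1 + 2k2 + 2k3 + k4) = -1.323306
p(1.13) ≈ -1.3233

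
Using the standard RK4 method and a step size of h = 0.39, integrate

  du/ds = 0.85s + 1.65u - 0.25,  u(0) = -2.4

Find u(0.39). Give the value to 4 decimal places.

RK4: k1 = f(s_n, u_n); k2 = f(s_n + h/2, u_n + (h/2)·k1); k3 = f(s_n + h/2, u_n + (h/2)·k2); k4 = f(s_n + h, u_n + h·k3); u_{n+1} = u_n + (h/6)·(k1 + 2k2 + 2k3 + k4).
s=0.000000, u=-2.400000:
  k1 = f(0.000000, -2.400000) = -4.210000
  k2 = f(0.195000, -3.220950) = -5.398817
  k3 = f(0.195000, -3.452769) = -5.781320
  k4 = f(0.390000, -4.654715) = -7.598779
  u ← -2.400000 + (0.39/6)·(k1 + 2k2 + 2k3 + k4) = -4.620988
u(0.39) ≈ -4.6210

-4.6210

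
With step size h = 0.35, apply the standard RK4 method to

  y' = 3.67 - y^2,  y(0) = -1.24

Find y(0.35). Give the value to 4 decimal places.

-0.1961

RK4: k1 = f(s_n, y_n); k2 = f(s_n + h/2, y_n + (h/2)·k1); k3 = f(s_n + h/2, y_n + (h/2)·k2); k4 = f(s_n + h, y_n + h·k3); y_{n+1} = y_n + (h/6)·(k1 + 2k2 + 2k3 + k4).
s=0.000000, y=-1.240000:
  k1 = f(0.000000, -1.240000) = 2.132400
  k2 = f(0.175000, -0.866830) = 2.918606
  k3 = f(0.175000, -0.729244) = 3.138203
  k4 = f(0.350000, -0.141629) = 3.649941
  y ← -1.240000 + (0.35/6)·(k1 + 2k2 + 2k3 + k4) = -0.196069
y(0.35) ≈ -0.1961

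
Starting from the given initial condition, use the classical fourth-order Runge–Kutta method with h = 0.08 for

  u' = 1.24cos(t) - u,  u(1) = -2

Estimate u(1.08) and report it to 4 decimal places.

-1.7980

RK4: k1 = f(t_n, u_n); k2 = f(t_n + h/2, u_n + (h/2)·k1); k3 = f(t_n + h/2, u_n + (h/2)·k2); k4 = f(t_n + h, u_n + h·k3); u_{n+1} = u_n + (h/6)·(k1 + 2k2 + 2k3 + k4).
t=1.000000, u=-2.000000:
  k1 = f(1.000000, -2.000000) = 2.669975
  k2 = f(1.040000, -1.893201) = 2.520914
  k3 = f(1.040000, -1.899163) = 2.526877
  k4 = f(1.080000, -1.797850) = 2.382297
  u ← -2.000000 + (0.08/6)·(k1 + 2k2 + 2k3 + k4) = -1.798029
u(1.08) ≈ -1.7980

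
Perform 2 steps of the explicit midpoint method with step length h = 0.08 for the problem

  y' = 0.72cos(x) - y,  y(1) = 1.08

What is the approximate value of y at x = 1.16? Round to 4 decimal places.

Midpoint: k1 = f(x_n, y_n); k2 = f(x_n + h/2, y_n + (h/2)·k1); y_{n+1} = y_n + h·k2.
x=1.000000, y=1.080000:
  k1 = f(1.000000, 1.080000) = -0.690982
  k2 = f(1.040000, 1.052361) = -0.687882
  y ← 1.080000 + 0.08·(-0.687882) = 1.024969
x=1.080000, y=1.024969:
  k1 = f(1.080000, 1.024969) = -0.685613
  k2 = f(1.120000, 0.997545) = -0.683854
  y ← 1.024969 + 0.08·(-0.683854) = 0.970261
y(1.16) ≈ 0.9703

0.9703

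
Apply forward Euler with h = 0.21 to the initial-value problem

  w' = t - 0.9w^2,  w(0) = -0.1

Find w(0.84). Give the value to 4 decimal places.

0.1599

Euler: w_{n+1} = w_n + h·f(t_n, w_n).
t=0.000000, w=-0.100000: f=-0.009000 → w ← -0.100000 + 0.21·(-0.009000) = -0.101890
t=0.210000, w=-0.101890: f=0.200657 → w ← -0.101890 + 0.21·0.200657 = -0.059752
t=0.420000, w=-0.059752: f=0.416787 → w ← -0.059752 + 0.21·0.416787 = 0.027773
t=0.630000, w=0.027773: f=0.629306 → w ← 0.027773 + 0.21·0.629306 = 0.159927
w(0.84) ≈ 0.1599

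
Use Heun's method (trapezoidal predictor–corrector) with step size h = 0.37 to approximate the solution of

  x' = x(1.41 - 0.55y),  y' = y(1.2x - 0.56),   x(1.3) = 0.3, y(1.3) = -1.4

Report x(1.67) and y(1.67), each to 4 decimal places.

0.6339, -1.3699

Heun on (x,y): k1 = f(t_n, state_n); k2 = f(t_n + h, state_n + h·k1); state_{n+1} = state_n + (h/2)·(k1 + k2).
1.300000: (0.300000, -1.400000)
  k1 = (0.654000, 0.280000)
  predictor → (0.541980, -1.296400)
  k2 = (1.150634, -0.117163)
  → (0.633857, -1.369875)
(x(1.67), y(1.67)) ≈ (0.6339, -1.3699)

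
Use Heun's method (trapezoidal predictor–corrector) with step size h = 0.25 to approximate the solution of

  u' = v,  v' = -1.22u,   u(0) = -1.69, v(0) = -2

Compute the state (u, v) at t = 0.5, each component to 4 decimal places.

-2.3966, -0.7063

Heun on (u,v): k1 = f(t_n, state_n); k2 = f(t_n + h, state_n + h·k1); state_{n+1} = state_n + (h/2)·(k1 + k2).
0.000000: (-1.690000, -2.000000)
  k1 = (-2.000000, 2.061800)
  predictor → (-2.190000, -1.484550)
  k2 = (-1.484550, 2.671800)
  → (-2.125569, -1.408300)
0.250000: (-2.125569, -1.408300)
  k1 = (-1.408300, 2.593194)
  predictor → (-2.477644, -0.760002)
  k2 = (-0.760002, 3.022725)
  → (-2.396606, -0.706310)
(u(0.5), v(0.5)) ≈ (-2.3966, -0.7063)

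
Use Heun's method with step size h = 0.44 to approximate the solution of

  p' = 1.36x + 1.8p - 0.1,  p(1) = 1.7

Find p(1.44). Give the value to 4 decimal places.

4.4852

Heun: k1 = f(x_n, p_n); k2 = f(x_n + h, p_n + h·k1); p_{n+1} = p_n + (h/2)·(k1 + k2).
x=1.000000, p=1.700000:
  k1 = f(1.000000, 1.700000) = 4.320000
  k2 = f(1.440000, 3.600800) = 8.339840
  p ← 1.700000 + (0.44/2)·(4.320000 + 8.339840) = 4.485165
p(1.44) ≈ 4.4852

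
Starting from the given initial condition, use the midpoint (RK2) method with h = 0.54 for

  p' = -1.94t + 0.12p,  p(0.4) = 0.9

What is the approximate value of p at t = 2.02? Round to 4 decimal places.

Midpoint: k1 = f(t_n, p_n); k2 = f(t_n + h/2, p_n + (h/2)·k1); p_{n+1} = p_n + h·k2.
t=0.400000, p=0.900000:
  k1 = f(0.400000, 0.900000) = -0.668000
  k2 = f(0.670000, 0.719640) = -1.213443
  p ← 0.900000 + 0.54·(-1.213443) = 0.244741
t=0.940000, p=0.244741:
  k1 = f(0.940000, 0.244741) = -1.794231
  k2 = f(1.210000, -0.239702) = -2.376164
  p ← 0.244741 + 0.54·(-2.376164) = -1.038388
t=1.480000, p=-1.038388:
  k1 = f(1.480000, -1.038388) = -2.995807
  k2 = f(1.750000, -1.847256) = -3.616671
  p ← -1.038388 + 0.54·(-3.616671) = -2.991390
p(2.02) ≈ -2.9914

-2.9914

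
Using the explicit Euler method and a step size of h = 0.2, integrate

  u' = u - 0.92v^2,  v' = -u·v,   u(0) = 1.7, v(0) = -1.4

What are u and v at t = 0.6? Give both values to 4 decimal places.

2.1605, -0.3856

Euler on (u,v): u_{n+1} = u_n + h·u', v_{n+1} = v_n + h·v'.
0.000000: (1.700000, -1.400000); f=(-0.103200, 2.380000) → (1.679360, -0.924000)
0.200000: (1.679360, -0.924000); f=(0.893886, 1.551729) → (1.858137, -0.613654)
0.400000: (1.858137, -0.613654); f=(1.511691, 1.140254) → (2.160475, -0.385604)
(u(0.6), v(0.6)) ≈ (2.1605, -0.3856)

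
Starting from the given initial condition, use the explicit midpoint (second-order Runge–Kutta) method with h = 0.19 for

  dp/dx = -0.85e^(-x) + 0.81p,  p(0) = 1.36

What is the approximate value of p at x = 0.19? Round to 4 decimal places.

1.4261

Midpoint: k1 = f(x_n, p_n); k2 = f(x_n + h/2, p_n + (h/2)·k1); p_{n+1} = p_n + h·k2.
x=0.000000, p=1.360000:
  k1 = f(0.000000, 1.360000) = 0.251600
  k2 = f(0.095000, 1.383902) = 0.347994
  p ← 1.360000 + 0.19·0.347994 = 1.426119
p(0.19) ≈ 1.4261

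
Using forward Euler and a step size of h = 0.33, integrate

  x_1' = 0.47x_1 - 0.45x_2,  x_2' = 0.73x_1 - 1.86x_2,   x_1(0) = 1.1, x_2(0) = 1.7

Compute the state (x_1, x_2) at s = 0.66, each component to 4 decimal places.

1.0392, 0.6012

Euler on (x_1,x_2): x_1_{n+1} = x_1_n + h·x_1', x_2_{n+1} = x_2_n + h·x_2'.
0.000000: (1.100000, 1.700000); f=(-0.248000, -2.359000) → (1.018160, 0.921530)
0.330000: (1.018160, 0.921530); f=(0.063847, -0.970789) → (1.039229, 0.601170)
(x_1(0.66), x_2(0.66)) ≈ (1.0392, 0.6012)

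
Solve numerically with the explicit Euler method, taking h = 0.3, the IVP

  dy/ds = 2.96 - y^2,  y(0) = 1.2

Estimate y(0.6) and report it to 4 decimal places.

1.7213

Euler: y_{n+1} = y_n + h·f(s_n, y_n).
s=0.000000, y=1.200000: f=1.520000 → y ← 1.200000 + 0.3·1.520000 = 1.656000
s=0.300000, y=1.656000: f=0.217664 → y ← 1.656000 + 0.3·0.217664 = 1.721299
y(0.6) ≈ 1.7213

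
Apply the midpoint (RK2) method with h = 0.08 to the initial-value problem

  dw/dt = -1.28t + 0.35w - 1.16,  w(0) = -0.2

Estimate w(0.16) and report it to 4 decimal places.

-0.4190

Midpoint: k1 = f(t_n, w_n); k2 = f(t_n + h/2, w_n + (h/2)·k1); w_{n+1} = w_n + h·k2.
t=0.000000, w=-0.200000:
  k1 = f(0.000000, -0.200000) = -1.230000
  k2 = f(0.040000, -0.249200) = -1.298420
  w ← -0.200000 + 0.08·(-1.298420) = -0.303874
t=0.080000, w=-0.303874:
  k1 = f(0.080000, -0.303874) = -1.368756
  k2 = f(0.120000, -0.358624) = -1.439118
  w ← -0.303874 + 0.08·(-1.439118) = -0.419003
w(0.16) ≈ -0.4190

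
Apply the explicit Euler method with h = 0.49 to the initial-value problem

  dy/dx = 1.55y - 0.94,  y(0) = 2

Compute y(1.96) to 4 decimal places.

Euler: y_{n+1} = y_n + h·f(x_n, y_n).
x=0.000000, y=2.000000: f=2.160000 → y ← 2.000000 + 0.49·2.160000 = 3.058400
x=0.490000, y=3.058400: f=3.800520 → y ← 3.058400 + 0.49·3.800520 = 4.920655
x=0.980000, y=4.920655: f=6.687015 → y ← 4.920655 + 0.49·6.687015 = 8.197292
x=1.470000, y=8.197292: f=11.765803 → y ← 8.197292 + 0.49·11.765803 = 13.962535
y(1.96) ≈ 13.9625

13.9625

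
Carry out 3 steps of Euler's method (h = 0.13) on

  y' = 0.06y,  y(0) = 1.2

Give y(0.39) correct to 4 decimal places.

1.2283

Euler: y_{n+1} = y_n + h·f(x_n, y_n).
x=0.000000, y=1.200000: f=0.072000 → y ← 1.200000 + 0.13·0.072000 = 1.209360
x=0.130000, y=1.209360: f=0.072562 → y ← 1.209360 + 0.13·0.072562 = 1.218793
x=0.260000, y=1.218793: f=0.073128 → y ← 1.218793 + 0.13·0.073128 = 1.228300
y(0.39) ≈ 1.2283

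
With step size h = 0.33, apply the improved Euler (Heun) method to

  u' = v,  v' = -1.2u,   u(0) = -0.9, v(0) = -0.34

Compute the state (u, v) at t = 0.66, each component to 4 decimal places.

-0.8784, 0.4136

Heun on (u,v): k1 = f(t_n, state_n); k2 = f(t_n + h, state_n + h·k1); state_{n+1} = state_n + (h/2)·(k1 + k2).
0.000000: (-0.900000, -0.340000)
  k1 = (-0.340000, 1.080000)
  predictor → (-1.012200, 0.016400)
  k2 = (0.016400, 1.214640)
  → (-0.953394, 0.038616)
0.330000: (-0.953394, 0.038616)
  k1 = (0.038616, 1.144073)
  predictor → (-0.940651, 0.416160)
  k2 = (0.416160, 1.128781)
  → (-0.878356, 0.413636)
(u(0.66), v(0.66)) ≈ (-0.8784, 0.4136)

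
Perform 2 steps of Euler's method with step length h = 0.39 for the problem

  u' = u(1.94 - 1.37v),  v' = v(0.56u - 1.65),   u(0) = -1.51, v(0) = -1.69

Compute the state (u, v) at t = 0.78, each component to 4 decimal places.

-7.1513, 0.0235

Euler on (u,v): u_{n+1} = u_n + h·u', v_{n+1} = v_n + h·v'.
0.000000: (-1.510000, -1.690000); f=(-6.425503, 4.217564) → (-4.015946, -0.045150)
0.390000: (-4.015946, -0.045150); f=(-8.039344, 0.176037) → (-7.151290, 0.023504)
(u(0.78), v(0.78)) ≈ (-7.1513, 0.0235)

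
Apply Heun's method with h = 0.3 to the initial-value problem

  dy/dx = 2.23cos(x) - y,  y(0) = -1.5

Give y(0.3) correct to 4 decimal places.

Heun: k1 = f(x_n, y_n); k2 = f(x_n + h, y_n + h·k1); y_{n+1} = y_n + (h/2)·(k1 + k2).
x=0.000000, y=-1.500000:
  k1 = f(0.000000, -1.500000) = 3.730000
  k2 = f(0.300000, -0.381000) = 2.511400
  y ← -1.500000 + (0.3/2)·(3.730000 + 2.511400) = -0.563790
y(0.3) ≈ -0.5638

-0.5638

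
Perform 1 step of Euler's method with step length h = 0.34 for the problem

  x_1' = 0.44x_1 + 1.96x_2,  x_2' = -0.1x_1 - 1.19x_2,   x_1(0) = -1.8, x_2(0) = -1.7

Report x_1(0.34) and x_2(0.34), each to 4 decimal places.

Euler on (x_1,x_2): x_1_{n+1} = x_1_n + h·x_1', x_2_{n+1} = x_2_n + h·x_2'.
0.000000: (-1.800000, -1.700000); f=(-4.124000, 2.203000) → (-3.202160, -0.950980)
(x_1(0.34), x_2(0.34)) ≈ (-3.2022, -0.9510)

-3.2022, -0.9510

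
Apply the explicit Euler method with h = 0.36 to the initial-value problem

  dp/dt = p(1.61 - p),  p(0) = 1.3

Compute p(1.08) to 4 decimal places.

1.5745

Euler: p_{n+1} = p_n + h·f(t_n, p_n).
t=0.000000, p=1.300000: f=0.403000 → p ← 1.300000 + 0.36·0.403000 = 1.445080
t=0.360000, p=1.445080: f=0.238323 → p ← 1.445080 + 0.36·0.238323 = 1.530876
t=0.720000, p=1.530876: f=0.121129 → p ← 1.530876 + 0.36·0.121129 = 1.574483
p(1.08) ≈ 1.5745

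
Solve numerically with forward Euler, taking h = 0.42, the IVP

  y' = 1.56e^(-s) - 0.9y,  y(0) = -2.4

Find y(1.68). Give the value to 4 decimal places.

0.3268

Euler: y_{n+1} = y_n + h·f(s_n, y_n).
s=0.000000, y=-2.400000: f=3.720000 → y ← -2.400000 + 0.42·3.720000 = -0.837600
s=0.420000, y=-0.837600: f=1.778833 → y ← -0.837600 + 0.42·1.778833 = -0.090490
s=0.840000, y=-0.090490: f=0.754910 → y ← -0.090490 + 0.42·0.754910 = 0.226572
s=1.260000, y=0.226572: f=0.238586 → y ← 0.226572 + 0.42·0.238586 = 0.326778
y(1.68) ≈ 0.3268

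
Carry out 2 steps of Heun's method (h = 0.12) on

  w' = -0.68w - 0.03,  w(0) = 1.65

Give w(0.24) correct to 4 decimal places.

1.3952

Heun: k1 = f(s_n, w_n); k2 = f(s_n + h, w_n + h·k1); w_{n+1} = w_n + (h/2)·(k1 + k2).
s=0.000000, w=1.650000:
  k1 = f(0.000000, 1.650000) = -1.152000
  k2 = f(0.120000, 1.511760) = -1.057997
  w ← 1.650000 + (0.12/2)·(-1.152000 + (-1.057997)) = 1.517400
s=0.120000, w=1.517400:
  k1 = f(0.120000, 1.517400) = -1.061832
  k2 = f(0.240000, 1.389980) = -0.975187
  w ← 1.517400 + (0.12/2)·(-1.061832 + (-0.975187)) = 1.395179
w(0.24) ≈ 1.3952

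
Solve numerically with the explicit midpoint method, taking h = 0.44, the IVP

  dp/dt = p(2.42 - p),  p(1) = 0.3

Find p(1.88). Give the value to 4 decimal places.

1.2964

Midpoint: k1 = f(t_n, p_n); k2 = f(t_n + h/2, p_n + (h/2)·k1); p_{n+1} = p_n + h·k2.
t=1.000000, p=0.300000:
  k1 = f(1.000000, 0.300000) = 0.636000
  k2 = f(1.220000, 0.439920) = 0.871077
  p ← 0.300000 + 0.44·0.871077 = 0.683274
t=1.440000, p=0.683274:
  k1 = f(1.440000, 0.683274) = 1.186659
  k2 = f(1.660000, 0.944339) = 1.393524
  p ← 0.683274 + 0.44·1.393524 = 1.296424
p(1.88) ≈ 1.2964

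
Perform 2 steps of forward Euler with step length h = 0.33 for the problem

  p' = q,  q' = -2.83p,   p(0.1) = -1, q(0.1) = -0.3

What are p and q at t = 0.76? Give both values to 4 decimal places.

Euler on (p,q): p_{n+1} = p_n + h·p', q_{n+1} = q_n + h·q'.
0.100000: (-1.000000, -0.300000); f=(-0.300000, 2.830000) → (-1.099000, 0.633900)
0.430000: (-1.099000, 0.633900); f=(0.633900, 3.110170) → (-0.889813, 1.660256)
(p(0.76), q(0.76)) ≈ (-0.8898, 1.6603)

-0.8898, 1.6603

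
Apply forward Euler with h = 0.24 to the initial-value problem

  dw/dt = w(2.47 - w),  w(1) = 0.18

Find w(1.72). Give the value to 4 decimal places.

Euler: w_{n+1} = w_n + h·f(t_n, w_n).
t=1.000000, w=0.180000: f=0.412200 → w ← 0.180000 + 0.24·0.412200 = 0.278928
t=1.240000, w=0.278928: f=0.611151 → w ← 0.278928 + 0.24·0.611151 = 0.425604
t=1.480000, w=0.425604: f=0.870104 → w ← 0.425604 + 0.24·0.870104 = 0.634429
w(1.72) ≈ 0.6344

0.6344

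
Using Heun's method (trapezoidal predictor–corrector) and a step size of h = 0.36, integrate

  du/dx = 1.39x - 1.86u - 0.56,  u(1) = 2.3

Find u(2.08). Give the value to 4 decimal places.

1.2363

Heun: k1 = f(x_n, u_n); k2 = f(x_n + h, u_n + h·k1); u_{n+1} = u_n + (h/2)·(k1 + k2).
x=1.000000, u=2.300000:
  k1 = f(1.000000, 2.300000) = -3.448000
  k2 = f(1.360000, 1.058720) = -0.638819
  u ← 2.300000 + (0.36/2)·(-3.448000 + (-0.638819)) = 1.564373
x=1.360000, u=1.564373:
  k1 = f(1.360000, 1.564373) = -1.579333
  k2 = f(1.720000, 0.995813) = -0.021412
  u ← 1.564373 + (0.36/2)·(-1.579333 + (-0.021412)) = 1.276239
x=1.720000, u=1.276239:
  k1 = f(1.720000, 1.276239) = -0.543004
  k2 = f(2.080000, 1.080757) = 0.320992
  u ← 1.276239 + (0.36/2)·(-0.543004 + 0.320992) = 1.236276
u(2.08) ≈ 1.2363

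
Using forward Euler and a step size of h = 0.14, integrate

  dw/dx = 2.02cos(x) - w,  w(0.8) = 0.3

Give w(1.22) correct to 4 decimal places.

Euler: w_{n+1} = w_n + h·f(x_n, w_n).
x=0.800000, w=0.300000: f=1.107348 → w ← 0.300000 + 0.14·1.107348 = 0.455029
x=0.940000, w=0.455029: f=0.736343 → w ← 0.455029 + 0.14·0.736343 = 0.558117
x=1.080000, w=0.558117: f=0.393967 → w ← 0.558117 + 0.14·0.393967 = 0.613272
w(1.22) ≈ 0.6133

0.6133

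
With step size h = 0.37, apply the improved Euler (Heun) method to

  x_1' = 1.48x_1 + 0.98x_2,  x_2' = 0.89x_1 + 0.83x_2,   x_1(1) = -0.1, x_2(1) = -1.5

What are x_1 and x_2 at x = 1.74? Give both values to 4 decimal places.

Heun on (x_1,x_2): k1 = f(x_n, state_n); k2 = f(x_n + h, state_n + h·k1); state_{n+1} = state_n + (h/2)·(k1 + k2).
1.000000: (-0.100000, -1.500000)
  k1 = (-1.618000, -1.334000)
  predictor → (-0.698660, -1.993580)
  k2 = (-2.987725, -2.276479)
  → (-0.952059, -2.167939)
1.370000: (-0.952059, -2.167939)
  k1 = (-3.533627, -2.646722)
  predictor → (-2.259501, -3.147226)
  k2 = (-6.428343, -4.623153)
  → (-2.795024, -3.512865)
(x_1(1.74), x_2(1.74)) ≈ (-2.7950, -3.5129)

-2.7950, -3.5129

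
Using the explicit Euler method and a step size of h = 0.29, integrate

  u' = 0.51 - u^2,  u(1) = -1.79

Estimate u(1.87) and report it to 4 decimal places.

-9.6570

Euler: u_{n+1} = u_n + h·f(t_n, u_n).
t=1.000000, u=-1.790000: f=-2.694100 → u ← -1.790000 + 0.29·(-2.694100) = -2.571289
t=1.290000, u=-2.571289: f=-6.101527 → u ← -2.571289 + 0.29·(-6.101527) = -4.340732
t=1.580000, u=-4.340732: f=-18.331953 → u ← -4.340732 + 0.29·(-18.331953) = -9.656998
u(1.87) ≈ -9.6570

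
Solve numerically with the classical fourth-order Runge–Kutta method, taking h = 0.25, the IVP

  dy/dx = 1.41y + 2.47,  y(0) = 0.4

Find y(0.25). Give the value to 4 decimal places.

RK4: k1 = f(x_n, y_n); k2 = f(x_n + h/2, y_n + (h/2)·k1); k3 = f(x_n + h/2, y_n + (h/2)·k2); k4 = f(x_n + h, y_n + h·k3); y_{n+1} = y_n + (h/6)·(k1 + 2k2 + 2k3 + k4).
x=0.000000, y=0.400000:
  k1 = f(0.000000, 0.400000) = 3.034000
  k2 = f(0.125000, 0.779250) = 3.568742
  k3 = f(0.125000, 0.846093) = 3.662991
  k4 = f(0.250000, 1.315748) = 4.325204
  y ← 0.400000 + (0.25/6)·(k1 + 2k2 + 2k3 + k4) = 1.309278
y(0.25) ≈ 1.3093

1.3093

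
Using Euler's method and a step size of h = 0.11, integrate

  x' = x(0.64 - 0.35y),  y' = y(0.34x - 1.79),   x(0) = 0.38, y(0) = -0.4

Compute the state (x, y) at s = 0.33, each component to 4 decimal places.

Euler on (x,y): x_{n+1} = x_n + h·x', y_{n+1} = y_n + h·y'.
0.000000: (0.380000, -0.400000); f=(0.296400, 0.664320) → (0.412604, -0.326925)
0.110000: (0.412604, -0.326925); f=(0.311278, 0.539333) → (0.446845, -0.267598)
0.220000: (0.446845, -0.267598); f=(0.327832, 0.438345) → (0.482906, -0.219380)
(x(0.33), y(0.33)) ≈ (0.4829, -0.2194)

0.4829, -0.2194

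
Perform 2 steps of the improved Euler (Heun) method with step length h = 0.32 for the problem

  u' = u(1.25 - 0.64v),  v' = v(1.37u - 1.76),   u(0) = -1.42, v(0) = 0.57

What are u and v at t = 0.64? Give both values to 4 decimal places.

-2.9174, 0.2018

Heun on (u,v): k1 = f(t_n, state_n); k2 = f(t_n + h, state_n + h·k1); state_{n+1} = state_n + (h/2)·(k1 + k2).
0.000000: (-1.420000, 0.570000)
  k1 = (-1.256984, -2.112078)
  predictor → (-1.822235, -0.105865)
  k2 = (-2.401257, 0.450610)
  → (-2.005318, 0.304165)
0.320000: (-2.005318, 0.304165)
  k1 = (-2.116281, -1.370959)
  predictor → (-2.682529, -0.134542)
  k2 = (-3.584145, 0.731244)
  → (-2.917387, 0.201811)
(u(0.64), v(0.64)) ≈ (-2.9174, 0.2018)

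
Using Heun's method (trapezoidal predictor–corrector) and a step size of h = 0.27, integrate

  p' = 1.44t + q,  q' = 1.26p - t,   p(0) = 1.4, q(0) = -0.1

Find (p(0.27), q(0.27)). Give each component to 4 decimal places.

1.4898, 0.3352

Heun on (p,q): k1 = f(t_n, state_n); k2 = f(t_n + h, state_n + h·k1); state_{n+1} = state_n + (h/2)·(k1 + k2).
0.000000: (1.400000, -0.100000)
  k1 = (-0.100000, 1.764000)
  predictor → (1.373000, 0.376280)
  k2 = (0.765080, 1.459980)
  → (1.489786, 0.335237)
(p(0.27), q(0.27)) ≈ (1.4898, 0.3352)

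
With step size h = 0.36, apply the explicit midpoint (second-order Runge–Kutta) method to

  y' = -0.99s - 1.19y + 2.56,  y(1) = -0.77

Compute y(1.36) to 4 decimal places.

-0.1308

Midpoint: k1 = f(s_n, y_n); k2 = f(s_n + h/2, y_n + (h/2)·k1); y_{n+1} = y_n + h·k2.
s=1.000000, y=-0.770000:
  k1 = f(1.000000, -0.770000) = 2.486300
  k2 = f(1.180000, -0.322466) = 1.775535
  y ← -0.770000 + 0.36·1.775535 = -0.130808
y(1.36) ≈ -0.1308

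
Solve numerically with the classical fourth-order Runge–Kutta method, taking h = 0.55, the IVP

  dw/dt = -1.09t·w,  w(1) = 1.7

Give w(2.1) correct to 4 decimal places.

0.2734

RK4: k1 = f(t_n, w_n); k2 = f(t_n + h/2, w_n + (h/2)·k1); k3 = f(t_n + h/2, w_n + (h/2)·k2); k4 = f(t_n + h, w_n + h·k3); w_{n+1} = w_n + (h/6)·(k1 + 2k2 + 2k3 + k4).
t=1.000000, w=1.700000:
  k1 = f(1.000000, 1.700000) = -1.853000
  k2 = f(1.275000, 1.190425) = -1.654393
  k3 = f(1.275000, 1.245042) = -1.730297
  k4 = f(1.550000, 0.748337) = -1.264315
  w ← 1.700000 + (0.55/6)·(k1 + 2k2 + 2k3 + k4) = 0.793720
t=1.550000, w=0.793720:
  k1 = f(1.550000, 0.793720) = -1.340989
  k2 = f(1.825000, 0.424948) = -0.845327
  k3 = f(1.825000, 0.561255) = -1.116476
  k4 = f(2.100000, 0.179658) = -0.411237
  w ← 0.793720 + (0.55/6)·(k1 + 2k2 + 2k3 + k4) = 0.273435
w(2.1) ≈ 0.2734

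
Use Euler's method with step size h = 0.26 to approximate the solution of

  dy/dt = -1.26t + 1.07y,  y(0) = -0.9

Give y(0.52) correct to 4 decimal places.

Euler: y_{n+1} = y_n + h·f(t_n, y_n).
t=0.000000, y=-0.900000: f=-0.963000 → y ← -0.900000 + 0.26·(-0.963000) = -1.150380
t=0.260000, y=-1.150380: f=-1.558507 → y ← -1.150380 + 0.26·(-1.558507) = -1.555592
y(0.52) ≈ -1.5556

-1.5556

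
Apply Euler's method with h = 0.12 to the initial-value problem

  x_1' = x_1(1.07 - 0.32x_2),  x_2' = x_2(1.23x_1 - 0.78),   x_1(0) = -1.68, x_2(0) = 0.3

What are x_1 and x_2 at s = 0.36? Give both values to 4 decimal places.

-2.3630, 0.0741

Euler on (x_1,x_2): x_1_{n+1} = x_1_n + h·x_1', x_2_{n+1} = x_2_n + h·x_2'.
0.000000: (-1.680000, 0.300000); f=(-1.636320, -0.853920) → (-1.876358, 0.197530)
0.120000: (-1.876358, 0.197530); f=(-1.889100, -0.609956) → (-2.103050, 0.124335)
0.240000: (-2.103050, 0.124335); f=(-2.166589, -0.418605) → (-2.363041, 0.074102)
(x_1(0.36), x_2(0.36)) ≈ (-2.3630, 0.0741)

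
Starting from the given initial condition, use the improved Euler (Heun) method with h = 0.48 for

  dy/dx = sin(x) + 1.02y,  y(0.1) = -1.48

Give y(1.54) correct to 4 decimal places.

-4.5330

Heun: k1 = f(x_n, y_n); k2 = f(x_n + h, y_n + h·k1); y_{n+1} = y_n + (h/2)·(k1 + k2).
x=0.100000, y=-1.480000:
  k1 = f(0.100000, -1.480000) = -1.409767
  k2 = f(0.580000, -2.156688) = -1.651798
  y ← -1.480000 + (0.48/2)·(-1.409767 + (-1.651798)) = -2.214775
x=0.580000, y=-2.214775:
  k1 = f(0.580000, -2.214775) = -1.711047
  k2 = f(1.060000, -3.036078) = -2.224444
  y ← -2.214775 + (0.48/2)·(-1.711047 + (-2.224444)) = -3.159293
x=1.060000, y=-3.159293:
  k1 = f(1.060000, -3.159293) = -2.350124
  k2 = f(1.540000, -4.287353) = -3.373574
  y ← -3.159293 + (0.48/2)·(-2.350124 + (-3.373574)) = -4.532981
y(1.54) ≈ -4.5330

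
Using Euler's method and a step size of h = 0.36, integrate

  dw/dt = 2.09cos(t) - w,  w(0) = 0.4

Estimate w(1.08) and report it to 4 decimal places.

Euler: w_{n+1} = w_n + h·f(t_n, w_n).
t=0.000000, w=0.400000: f=1.690000 → w ← 0.400000 + 0.36·1.690000 = 1.008400
t=0.360000, w=1.008400: f=0.947624 → w ← 1.008400 + 0.36·0.947624 = 1.349545
t=0.720000, w=1.349545: f=0.221729 → w ← 1.349545 + 0.36·0.221729 = 1.429367
w(1.08) ≈ 1.4294

1.4294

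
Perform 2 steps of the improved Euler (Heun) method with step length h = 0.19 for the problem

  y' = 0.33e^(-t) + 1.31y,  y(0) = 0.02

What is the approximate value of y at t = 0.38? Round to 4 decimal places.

0.1699

Heun: k1 = f(t_n, y_n); k2 = f(t_n + h, y_n + h·k1); y_{n+1} = y_n + (h/2)·(k1 + k2).
t=0.000000, y=0.020000:
  k1 = f(0.000000, 0.020000) = 0.356200
  k2 = f(0.190000, 0.087678) = 0.387755
  y ← 0.020000 + (0.19/2)·(0.356200 + 0.387755) = 0.090676
t=0.190000, y=0.090676:
  k1 = f(0.190000, 0.090676) = 0.391682
  k2 = f(0.380000, 0.165095) = 0.441949
  y ← 0.090676 + (0.19/2)·(0.391682 + 0.441949) = 0.169871
y(0.38) ≈ 0.1699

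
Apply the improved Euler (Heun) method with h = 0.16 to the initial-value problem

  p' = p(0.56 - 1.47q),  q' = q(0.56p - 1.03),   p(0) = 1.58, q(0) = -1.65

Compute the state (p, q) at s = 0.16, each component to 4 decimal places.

2.5045, -1.6666

Heun on (p,q): k1 = f(s_n, state_n); k2 = f(s_n + h, state_n + h·k1); state_{n+1} = state_n + (h/2)·(k1 + k2).
0.000000: (1.580000, -1.650000)
  k1 = (4.717090, 0.239580)
  predictor → (2.334734, -1.611667)
  k2 = (6.838789, -0.447159)
  → (2.504470, -1.666606)
(p(0.16), q(0.16)) ≈ (2.5045, -1.6666)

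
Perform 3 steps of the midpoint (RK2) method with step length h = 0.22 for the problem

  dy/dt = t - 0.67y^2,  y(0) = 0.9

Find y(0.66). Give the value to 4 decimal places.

Midpoint: k1 = f(t_n, y_n); k2 = f(t_n + h/2, y_n + (h/2)·k1); y_{n+1} = y_n + h·k2.
t=0.000000, y=0.900000:
  k1 = f(0.000000, 0.900000) = -0.542700
  k2 = f(0.110000, 0.840303) = -0.363093
  y ← 0.900000 + 0.22·(-0.363093) = 0.820120
t=0.220000, y=0.820120:
  k1 = f(0.220000, 0.820120) = -0.230639
  k2 = f(0.330000, 0.794749) = -0.093190
  y ← 0.820120 + 0.22·(-0.093190) = 0.799618
t=0.440000, y=0.799618:
  k1 = f(0.440000, 0.799618) = 0.011610
  k2 = f(0.550000, 0.800895) = 0.120240
  y ← 0.799618 + 0.22·0.120240 = 0.826071
y(0.66) ≈ 0.8261

0.8261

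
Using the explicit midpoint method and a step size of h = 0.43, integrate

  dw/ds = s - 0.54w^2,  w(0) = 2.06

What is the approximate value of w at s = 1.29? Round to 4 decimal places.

Midpoint: k1 = f(s_n, w_n); k2 = f(s_n + h/2, w_n + (h/2)·k1); w_{n+1} = w_n + h·k2.
s=0.000000, w=2.060000:
  k1 = f(0.000000, 2.060000) = -2.291544
  k2 = f(0.215000, 1.567318) = -1.111502
  w ← 2.060000 + 0.43·(-1.111502) = 1.582054
s=0.430000, w=1.582054:
  k1 = f(0.430000, 1.582054) = -0.921563
  k2 = f(0.645000, 1.383918) = -0.389224
  w ← 1.582054 + 0.43·(-0.389224) = 1.414688
s=0.860000, w=1.414688:
  k1 = f(0.860000, 1.414688) = -0.220725
  k2 = f(1.075000, 1.367232) = 0.065565
  w ← 1.414688 + 0.43·0.065565 = 1.442881
w(1.29) ≈ 1.4429

1.4429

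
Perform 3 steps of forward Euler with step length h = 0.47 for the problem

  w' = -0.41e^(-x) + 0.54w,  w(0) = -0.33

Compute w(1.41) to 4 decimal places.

Euler: w_{n+1} = w_n + h·f(x_n, w_n).
x=0.000000, w=-0.330000: f=-0.588200 → w ← -0.330000 + 0.47·(-0.588200) = -0.606454
x=0.470000, w=-0.606454: f=-0.583736 → w ← -0.606454 + 0.47·(-0.583736) = -0.880810
x=0.940000, w=-0.880810: f=-0.635795 → w ← -0.880810 + 0.47·(-0.635795) = -1.179634
w(1.41) ≈ -1.1796

-1.1796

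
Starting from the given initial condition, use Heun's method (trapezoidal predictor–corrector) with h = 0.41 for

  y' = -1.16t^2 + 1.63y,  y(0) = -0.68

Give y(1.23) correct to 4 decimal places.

Heun: k1 = f(t_n, y_n); k2 = f(t_n + h, y_n + h·k1); y_{n+1} = y_n + (h/2)·(k1 + k2).
t=0.000000, y=-0.680000:
  k1 = f(0.000000, -0.680000) = -1.108400
  k2 = f(0.410000, -1.134444) = -2.044140
  y ← -0.680000 + (0.41/2)·(-1.108400 + (-2.044140)) = -1.326271
t=0.410000, y=-1.326271:
  k1 = f(0.410000, -1.326271) = -2.356817
  k2 = f(0.820000, -2.292566) = -4.516866
  y ← -1.326271 + (0.41/2)·(-2.356817 + (-4.516866)) = -2.735376
t=0.820000, y=-2.735376:
  k1 = f(0.820000, -2.735376) = -5.238646
  k2 = f(1.230000, -4.883221) = -9.714614
  y ← -2.735376 + (0.41/2)·(-5.238646 + (-9.714614)) = -5.800794
y(1.23) ≈ -5.8008

-5.8008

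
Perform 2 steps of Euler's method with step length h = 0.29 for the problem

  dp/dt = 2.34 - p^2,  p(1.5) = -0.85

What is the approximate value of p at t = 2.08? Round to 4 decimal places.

0.2556

Euler: p_{n+1} = p_n + h·f(t_n, p_n).
t=1.500000, p=-0.850000: f=1.617500 → p ← -0.850000 + 0.29·1.617500 = -0.380925
t=1.790000, p=-0.380925: f=2.194896 → p ← -0.380925 + 0.29·2.194896 = 0.255595
p(2.08) ≈ 0.2556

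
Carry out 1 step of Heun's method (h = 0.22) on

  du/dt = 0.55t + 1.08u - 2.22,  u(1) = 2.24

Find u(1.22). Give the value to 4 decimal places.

Heun: k1 = f(t_n, u_n); k2 = f(t_n + h, u_n + h·k1); u_{n+1} = u_n + (h/2)·(k1 + k2).
t=1.000000, u=2.240000:
  k1 = f(1.000000, 2.240000) = 0.749200
  k2 = f(1.220000, 2.404824) = 1.048210
  u ← 2.240000 + (0.22/2)·(0.749200 + 1.048210) = 2.437715
u(1.22) ≈ 2.4377

2.4377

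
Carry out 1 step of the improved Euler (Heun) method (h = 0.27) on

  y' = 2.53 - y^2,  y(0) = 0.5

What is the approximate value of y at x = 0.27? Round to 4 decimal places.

0.9813

Heun: k1 = f(x_n, y_n); k2 = f(x_n + h, y_n + h·k1); y_{n+1} = y_n + (h/2)·(k1 + k2).
x=0.000000, y=0.500000:
  k1 = f(0.000000, 0.500000) = 2.280000
  k2 = f(0.270000, 1.115600) = 1.285437
  y ← 0.500000 + (0.27/2)·(2.280000 + 1.285437) = 0.981334
y(0.27) ≈ 0.9813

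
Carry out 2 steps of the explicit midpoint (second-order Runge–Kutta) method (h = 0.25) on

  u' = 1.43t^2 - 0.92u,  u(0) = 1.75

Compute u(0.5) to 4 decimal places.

1.1622

Midpoint: k1 = f(t_n, u_n); k2 = f(t_n + h/2, u_n + (h/2)·k1); u_{n+1} = u_n + h·k2.
t=0.000000, u=1.750000:
  k1 = f(0.000000, 1.750000) = -1.610000
  k2 = f(0.125000, 1.548750) = -1.402506
  u ← 1.750000 + 0.25·(-1.402506) = 1.399373
t=0.250000, u=1.399373:
  k1 = f(0.250000, 1.399373) = -1.198049
  k2 = f(0.375000, 1.249617) = -0.948554
  u ← 1.399373 + 0.25·(-0.948554) = 1.162235
u(0.5) ≈ 1.1622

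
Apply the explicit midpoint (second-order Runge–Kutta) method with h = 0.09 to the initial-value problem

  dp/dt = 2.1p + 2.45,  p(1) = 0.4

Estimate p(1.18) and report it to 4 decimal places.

1.1152

Midpoint: k1 = f(t_n, p_n); k2 = f(t_n + h/2, p_n + (h/2)·k1); p_{n+1} = p_n + h·k2.
t=1.000000, p=0.400000:
  k1 = f(1.000000, 0.400000) = 3.290000
  k2 = f(1.045000, 0.548050) = 3.600905
  p ← 0.400000 + 0.09·3.600905 = 0.724081
t=1.090000, p=0.724081:
  k1 = f(1.090000, 0.724081) = 3.970571
  k2 = f(1.135000, 0.902757) = 4.345790
  p ← 0.724081 + 0.09·4.345790 = 1.115203
p(1.18) ≈ 1.1152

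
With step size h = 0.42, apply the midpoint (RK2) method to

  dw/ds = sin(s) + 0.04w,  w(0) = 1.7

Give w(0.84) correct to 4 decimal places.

2.0960

Midpoint: k1 = f(s_n, w_n); k2 = f(s_n + h/2, w_n + (h/2)·k1); w_{n+1} = w_n + h·k2.
s=0.000000, w=1.700000:
  k1 = f(0.000000, 1.700000) = 0.068000
  k2 = f(0.210000, 1.714280) = 0.277031
  w ← 1.700000 + 0.42·0.277031 = 1.816353
s=0.420000, w=1.816353:
  k1 = f(0.420000, 1.816353) = 0.480415
  k2 = f(0.630000, 1.917240) = 0.665834
  w ← 1.816353 + 0.42·0.665834 = 2.096003
w(0.84) ≈ 2.0960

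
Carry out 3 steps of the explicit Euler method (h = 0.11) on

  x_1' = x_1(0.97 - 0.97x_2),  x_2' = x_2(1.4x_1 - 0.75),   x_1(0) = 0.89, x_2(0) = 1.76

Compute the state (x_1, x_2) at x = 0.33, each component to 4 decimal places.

0.6689, 1.9985

Euler on (x_1,x_2): x_1_{n+1} = x_1_n + h·x_1', x_2_{n+1} = x_2_n + h·x_2'.
0.000000: (0.890000, 1.760000); f=(-0.656108, 0.872960) → (0.817828, 1.856026)
0.110000: (0.817828, 1.856026); f=(-0.679079, 0.733055) → (0.743129, 1.936662)
0.220000: (0.743129, 1.936662); f=(-0.675179, 0.562370) → (0.668860, 1.998522)
(x_1(0.33), x_2(0.33)) ≈ (0.6689, 1.9985)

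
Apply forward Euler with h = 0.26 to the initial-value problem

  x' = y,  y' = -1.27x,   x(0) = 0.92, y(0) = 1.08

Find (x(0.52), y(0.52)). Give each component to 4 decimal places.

1.4026, 0.3797

Euler on (x,y): x_{n+1} = x_n + h·x', y_{n+1} = y_n + h·y'.
0.000000: (0.920000, 1.080000); f=(1.080000, -1.168400) → (1.200800, 0.776216)
0.260000: (1.200800, 0.776216); f=(0.776216, -1.525016) → (1.402616, 0.379712)
(x(0.52), y(0.52)) ≈ (1.4026, 0.3797)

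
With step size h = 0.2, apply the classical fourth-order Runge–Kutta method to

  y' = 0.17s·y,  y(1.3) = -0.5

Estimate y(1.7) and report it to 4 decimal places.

RK4: k1 = f(s_n, y_n); k2 = f(s_n + h/2, y_n + (h/2)·k1); k3 = f(s_n + h/2, y_n + (h/2)·k2); k4 = f(s_n + h, y_n + h·k3); y_{n+1} = y_n + (h/6)·(k1 + 2k2 + 2k3 + k4).
s=1.300000, y=-0.500000:
  k1 = f(1.300000, -0.500000) = -0.110500
  k2 = f(1.400000, -0.511050) = -0.121630
  k3 = f(1.400000, -0.512163) = -0.121895
  k4 = f(1.500000, -0.524379) = -0.133717
  y ← -0.500000 + (0.2/6)·(k1 + 2k2 + 2k3 + k4) = -0.524376
s=1.500000, y=-0.524376:
  k1 = f(1.500000, -0.524376) = -0.133716
  k2 = f(1.600000, -0.537747) = -0.146267
  k3 = f(1.600000, -0.539002) = -0.146609
  k4 = f(1.700000, -0.553697) = -0.160019
  y ← -0.524376 + (0.2/6)·(k1 + 2k2 + 2k3 + k4) = -0.553692
y(1.7) ≈ -0.5537

-0.5537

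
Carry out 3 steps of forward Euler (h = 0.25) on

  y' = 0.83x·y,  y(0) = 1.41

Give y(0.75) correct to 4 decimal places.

Euler: y_{n+1} = y_n + h·f(x_n, y_n).
x=0.000000, y=1.410000: f=0.000000 → y ← 1.410000 + 0.25·0.000000 = 1.410000
x=0.250000, y=1.410000: f=0.292575 → y ← 1.410000 + 0.25·0.292575 = 1.483144
x=0.500000, y=1.483144: f=0.615505 → y ← 1.483144 + 0.25·0.615505 = 1.637020
y(0.75) ≈ 1.6370

1.6370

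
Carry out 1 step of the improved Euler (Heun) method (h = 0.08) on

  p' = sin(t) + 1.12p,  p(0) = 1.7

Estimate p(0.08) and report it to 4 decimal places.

Heun: k1 = f(t_n, p_n); k2 = f(t_n + h, p_n + h·k1); p_{n+1} = p_n + (h/2)·(k1 + k2).
t=0.000000, p=1.700000:
  k1 = f(0.000000, 1.700000) = 1.904000
  k2 = f(0.080000, 1.852320) = 2.154513
  p ← 1.700000 + (0.08/2)·(1.904000 + 2.154513) = 1.862341
p(0.08) ≈ 1.8623

1.8623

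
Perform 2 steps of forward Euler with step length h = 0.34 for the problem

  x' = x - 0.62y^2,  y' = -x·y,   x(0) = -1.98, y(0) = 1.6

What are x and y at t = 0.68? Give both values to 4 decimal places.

Euler on (x,y): x_{n+1} = x_n + h·x', y_{n+1} = y_n + h·y'.
0.000000: (-1.980000, 1.600000); f=(-3.567200, 3.168000) → (-3.192848, 2.677120)
0.340000: (-3.192848, 2.677120); f=(-7.636370, 8.547637) → (-5.789214, 5.583317)
(x(0.68), y(0.68)) ≈ (-5.7892, 5.5833)

-5.7892, 5.5833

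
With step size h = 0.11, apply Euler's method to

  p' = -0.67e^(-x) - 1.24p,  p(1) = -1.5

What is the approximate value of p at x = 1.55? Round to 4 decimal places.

-0.8018

Euler: p_{n+1} = p_n + h·f(x_n, p_n).
x=1.000000, p=-1.500000: f=1.613521 → p ← -1.500000 + 0.11·1.613521 = -1.322513
x=1.110000, p=-1.322513: f=1.419111 → p ← -1.322513 + 0.11·1.419111 = -1.166410
x=1.220000, p=-1.166410: f=1.248545 → p ← -1.166410 + 0.11·1.248545 = -1.029071
x=1.330000, p=-1.029071: f=1.098848 → p ← -1.029071 + 0.11·1.098848 = -0.908197
x=1.440000, p=-0.908197: f=0.967423 → p ← -0.908197 + 0.11·0.967423 = -0.801781
p(1.55) ≈ -0.8018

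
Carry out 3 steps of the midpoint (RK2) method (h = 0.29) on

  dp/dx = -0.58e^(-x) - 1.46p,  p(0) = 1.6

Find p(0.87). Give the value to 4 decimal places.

0.3081

Midpoint: k1 = f(x_n, p_n); k2 = f(x_n + h/2, p_n + (h/2)·k1); p_{n+1} = p_n + h·k2.
x=0.000000, p=1.600000:
  k1 = f(0.000000, 1.600000) = -2.916000
  k2 = f(0.145000, 1.177180) = -2.220396
  p ← 1.600000 + 0.29·(-2.220396) = 0.956085
x=0.290000, p=0.956085:
  k1 = f(0.290000, 0.956085) = -1.829877
  k2 = f(0.435000, 0.690753) = -1.383913
  p ← 0.956085 + 0.29·(-1.383913) = 0.554750
x=0.580000, p=0.554750:
  k1 = f(0.580000, 0.554750) = -1.134677
  k2 = f(0.725000, 0.390222) = -0.850633
  p ← 0.554750 + 0.29·(-0.850633) = 0.308067
p(0.87) ≈ 0.3081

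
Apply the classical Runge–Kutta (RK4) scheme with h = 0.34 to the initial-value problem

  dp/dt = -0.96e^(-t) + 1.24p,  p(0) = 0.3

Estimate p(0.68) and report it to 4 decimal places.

-0.0817

RK4: k1 = f(t_n, p_n); k2 = f(t_n + h/2, p_n + (h/2)·k1); k3 = f(t_n + h/2, p_n + (h/2)·k2); k4 = f(t_n + h, p_n + h·k3); p_{n+1} = p_n + (h/6)·(k1 + 2k2 + 2k3 + k4).
t=0.000000, p=0.300000:
  k1 = f(0.000000, 0.300000) = -0.588000
  k2 = f(0.170000, 0.200040) = -0.561869
  k3 = f(0.170000, 0.204482) = -0.556360
  k4 = f(0.340000, 0.110838) = -0.545861
  p ← 0.300000 + (0.34/6)·(k1 + 2k2 + 2k3 + k4) = 0.109015
t=0.340000, p=0.109015:
  k1 = f(0.340000, 0.109015) = -0.548121
  k2 = f(0.510000, 0.015835) = -0.556841
  k3 = f(0.510000, 0.014352) = -0.558679
  k4 = f(0.680000, -0.080936) = -0.586712
  p ← 0.109015 + (0.34/6)·(k1 + 2k2 + 2k3 + k4) = -0.081717
p(0.68) ≈ -0.0817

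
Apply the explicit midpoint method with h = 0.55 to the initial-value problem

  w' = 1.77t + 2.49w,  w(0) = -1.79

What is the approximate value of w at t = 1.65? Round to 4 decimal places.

Midpoint: k1 = f(t_n, w_n); k2 = f(t_n + h/2, w_n + (h/2)·k1); w_{n+1} = w_n + h·k2.
t=0.000000, w=-1.790000:
  k1 = f(0.000000, -1.790000) = -4.457100
  k2 = f(0.275000, -3.015703) = -7.022349
  w ← -1.790000 + 0.55·(-7.022349) = -5.652292
t=0.550000, w=-5.652292:
  k1 = f(0.550000, -5.652292) = -13.100707
  k2 = f(0.825000, -9.254987) = -21.584667
  w ← -5.652292 + 0.55·(-21.584667) = -17.523859
t=1.100000, w=-17.523859:
  k1 = f(1.100000, -17.523859) = -41.687408
  k2 = f(1.375000, -28.987896) = -69.746111
  w ← -17.523859 + 0.55·(-69.746111) = -55.884220
w(1.65) ≈ -55.8842

-55.8842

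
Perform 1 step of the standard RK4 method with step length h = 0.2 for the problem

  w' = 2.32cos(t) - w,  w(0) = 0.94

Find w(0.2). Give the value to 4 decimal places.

RK4: k1 = f(t_n, w_n); k2 = f(t_n + h/2, w_n + (h/2)·k1); k3 = f(t_n + h/2, w_n + (h/2)·k2); k4 = f(t_n + h, w_n + h·k3); w_{n+1} = w_n + (h/6)·(k1 + 2k2 + 2k3 + k4).
t=0.000000, w=0.940000:
  k1 = f(0.000000, 0.940000) = 1.380000
  k2 = f(0.100000, 1.078000) = 1.230410
  k3 = f(0.100000, 1.063041) = 1.245369
  k4 = f(0.200000, 1.189074) = 1.084681
  w ← 0.940000 + (0.2/6)·(k1 + 2k2 + 2k3 + k4) = 1.187208
w(0.2) ≈ 1.1872

1.1872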